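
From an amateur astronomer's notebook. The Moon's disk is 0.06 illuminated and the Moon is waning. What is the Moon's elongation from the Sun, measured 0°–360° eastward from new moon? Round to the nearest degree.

332°

Invert f = (1 − cos θ)/2 to get cos θ = 1 − 2(0.06) = 0.880, hence θ₀ = arccos 0.880 = 28.4°.
Waning ⇒ past full, so θ = 360° − 28.4° = 331.6°.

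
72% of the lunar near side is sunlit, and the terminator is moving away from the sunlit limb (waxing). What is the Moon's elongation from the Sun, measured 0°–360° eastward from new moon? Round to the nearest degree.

116°

cos θ = 1 − 2f = -0.440, giving a principal value of 116.1°.
Waxing ⇒ before full, so θ = 116.1°.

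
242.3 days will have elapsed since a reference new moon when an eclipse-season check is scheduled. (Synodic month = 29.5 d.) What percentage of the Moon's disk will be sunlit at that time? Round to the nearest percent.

Reduce mod P: 242.3 − 8×29.5 = 6.30 d into the current lunation.
Elongation θ = 360° × 6.30/29.5 ≈ 76.9°.
cos 76.9° = 0.227, so f = (1 − 0.227)/2 = 0.387, so 39%.

39%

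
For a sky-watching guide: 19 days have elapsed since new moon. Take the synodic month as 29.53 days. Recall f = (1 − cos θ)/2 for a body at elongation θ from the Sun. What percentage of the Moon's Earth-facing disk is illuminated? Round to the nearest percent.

81%

The Moon has covered 19/29.53 of its cycle, so θ ≈ 360° × 19/29.53 = 231.6°.
Illuminated fraction = (1 − cos 231.6°)/2 = (1 − (-0.621))/2 ≈ 0.810, so 81%.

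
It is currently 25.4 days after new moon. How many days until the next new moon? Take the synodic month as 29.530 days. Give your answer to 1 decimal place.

4.1 days

The next new moon completes the synodic month: 29.530 − 25.4 = 4.130 days.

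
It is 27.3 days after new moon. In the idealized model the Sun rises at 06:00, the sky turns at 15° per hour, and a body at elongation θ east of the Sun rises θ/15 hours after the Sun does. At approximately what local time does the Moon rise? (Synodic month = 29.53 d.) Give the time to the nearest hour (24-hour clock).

04:00

The Moon has covered 27.3/29.53 of its cycle, so θ ≈ 360° × 27.3/29.53 = 332.8°.
Delay after the Sun = 332.8° / (15°/h) ≈ 22.19 h.
06:00 + 22.19 h ≈ 04:11 → 04:00 to the nearest hour.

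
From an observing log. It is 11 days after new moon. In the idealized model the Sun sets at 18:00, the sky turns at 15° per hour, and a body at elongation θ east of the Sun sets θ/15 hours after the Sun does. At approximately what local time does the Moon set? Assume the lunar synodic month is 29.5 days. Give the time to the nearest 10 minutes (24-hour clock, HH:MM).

03:00

Elongation θ = 360° × 11/29.5 ≈ 134.2°.
The Moon trails the Sun by θ/15 = 134.2/15 ≈ 8.95 hours.
18:00 + 8.949 h ≈ 02:57 → 03:00 to the nearest ten minutes.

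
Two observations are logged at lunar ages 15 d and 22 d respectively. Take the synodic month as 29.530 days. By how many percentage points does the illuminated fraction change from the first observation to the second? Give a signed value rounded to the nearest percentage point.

First observation: θ = 360°·15/29.530 = 182.9°, so f = 0.999.
Second observation: θ = 268.2°, f = 0.516.
Δf = 0.516 − 0.999 = -0.484, i.e. -48 pp.

-48 percentage points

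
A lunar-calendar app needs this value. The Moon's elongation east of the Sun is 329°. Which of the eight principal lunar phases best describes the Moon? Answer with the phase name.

The waning crescent sector spans roughly 292°–338°; 329° falls inside it.

waning crescent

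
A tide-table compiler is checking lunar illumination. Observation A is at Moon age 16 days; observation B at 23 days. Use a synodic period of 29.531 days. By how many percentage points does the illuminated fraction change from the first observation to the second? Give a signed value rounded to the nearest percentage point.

-57 pp

θ₁ = 360° × 16/29.531 = 195.0°, f₁ = (1 − cos θ₁)/2 = 0.983.
θ₂ = 360° × 23/29.531 = 280.4°, f₂ = (1 − cos θ₂)/2 = 0.410.
Change = f₂ − f₁ = -0.573 → -57 percentage points.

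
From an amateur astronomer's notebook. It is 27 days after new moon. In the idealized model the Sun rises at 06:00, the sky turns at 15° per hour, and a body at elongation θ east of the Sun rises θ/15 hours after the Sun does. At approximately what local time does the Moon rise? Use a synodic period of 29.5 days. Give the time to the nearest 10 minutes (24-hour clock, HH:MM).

04:00

Phase angle: θ = 360°·(27 d)/(29.5 d) = 329.5°.
The Moon trails the Sun by θ/15 = 329.5/15 ≈ 21.97 hours.
06:00 + 21.966 h ≈ 03:58 → 04:00 to the nearest ten minutes.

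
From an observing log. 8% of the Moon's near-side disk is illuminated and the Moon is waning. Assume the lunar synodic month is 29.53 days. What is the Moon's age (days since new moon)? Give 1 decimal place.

From f = (1 − cos θ)/2: cos θ = 1 − 2×0.08 = 0.840; arccos → 32.9°.
Since the Moon is past full (waning), take the reflex angle: θ = 360° − 32.9° = 327.1°.
That fraction of the synodic month is 327.1/360 × 29.53 d ≈ 26.83 d.

26.8 days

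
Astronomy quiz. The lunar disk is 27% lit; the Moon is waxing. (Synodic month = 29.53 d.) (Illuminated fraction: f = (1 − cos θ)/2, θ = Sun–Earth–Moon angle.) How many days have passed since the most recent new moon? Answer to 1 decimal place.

Invert f = (1 − cos θ)/2 to get cos θ = 1 − 2(0.27) = 0.460, hence θ₀ = arccos 0.460 = 62.6°.
Before full moon the principal value applies: θ = 62.6°.
That fraction of the synodic month is 62.6/360 × 29.53 d ≈ 5.14 d.

5.1 days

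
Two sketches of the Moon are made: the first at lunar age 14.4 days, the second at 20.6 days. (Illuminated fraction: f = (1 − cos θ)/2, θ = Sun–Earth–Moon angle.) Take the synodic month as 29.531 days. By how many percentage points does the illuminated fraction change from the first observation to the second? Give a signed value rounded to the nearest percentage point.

θ₁ = 360° × 14.4/29.531 = 175.5°, f₁ = (1 − cos θ₁)/2 = 0.998.
θ₂ = 360° × 20.6/29.531 = 251.1°, f₂ = (1 − cos θ₂)/2 = 0.662.
Change = f₂ − f₁ = -0.337 → -34 percentage points.

-34 percentage points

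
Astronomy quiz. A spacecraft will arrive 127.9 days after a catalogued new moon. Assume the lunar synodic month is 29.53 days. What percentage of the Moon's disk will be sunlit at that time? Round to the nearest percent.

127.9 d spans 4 complete synodic months (4 × 29.53 = 118.12 d) plus 9.78 d.
Elongation θ = 360° × 9.78/29.53 ≈ 119.2°.
Illuminated fraction = (1 − cos 119.2°)/2 = (1 − (-0.488))/2 ≈ 0.744, so 74%.

74%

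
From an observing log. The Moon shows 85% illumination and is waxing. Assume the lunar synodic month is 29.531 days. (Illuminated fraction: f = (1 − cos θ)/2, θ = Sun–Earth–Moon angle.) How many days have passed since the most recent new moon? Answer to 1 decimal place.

cos θ = 1 − 2f = -0.700, giving a principal value of 134.4°.
Before full moon the principal value applies: θ = 134.4°.
At 360°/29.531 d per day, 134.4° corresponds to 11.03 days.

11.0 days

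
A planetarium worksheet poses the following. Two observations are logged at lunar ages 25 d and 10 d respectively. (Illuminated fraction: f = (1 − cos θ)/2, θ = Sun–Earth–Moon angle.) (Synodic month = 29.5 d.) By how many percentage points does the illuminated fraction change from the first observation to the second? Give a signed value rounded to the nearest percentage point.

+55 pp

First observation: θ = 360°·25/29.5 = 305.1°, so f = 0.213.
Second observation: θ = 122.0°, f = 0.765.
Δf = 0.765 − 0.213 = +0.553, i.e. +55 pp.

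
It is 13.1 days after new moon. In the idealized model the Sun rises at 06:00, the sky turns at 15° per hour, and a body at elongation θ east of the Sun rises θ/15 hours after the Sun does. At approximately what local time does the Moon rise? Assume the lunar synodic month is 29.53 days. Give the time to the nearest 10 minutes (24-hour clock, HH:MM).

16:40

Elongation θ = 360° × 13.1/29.53 ≈ 159.7°.
Delay after the Sun = 159.7° / (15°/h) ≈ 10.65 h.
06:00 + 10.647 h ≈ 16:39 → 16:40 to the nearest ten minutes.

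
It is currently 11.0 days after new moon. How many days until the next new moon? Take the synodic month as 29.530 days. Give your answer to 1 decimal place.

18.5 days

One full lunation from the last new moon is 29.530 d; remaining = 29.530 − 11.0 = 18.530 d.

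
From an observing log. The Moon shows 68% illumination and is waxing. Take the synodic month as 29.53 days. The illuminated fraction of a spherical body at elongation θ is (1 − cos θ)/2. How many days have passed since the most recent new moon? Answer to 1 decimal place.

cos θ = 1 − 2f = -0.360, giving a principal value of 111.1°.
Before full moon the principal value applies: θ = 111.1°.
At 360°/29.53 d per day, 111.1° corresponds to 9.11 days.

9.1 days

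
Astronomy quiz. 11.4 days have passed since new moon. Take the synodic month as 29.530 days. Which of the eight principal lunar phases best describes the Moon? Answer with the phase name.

waxing gibbous

At 11.4/29.530 of the cycle, θ ≈ 139° — the waxing gibbous range.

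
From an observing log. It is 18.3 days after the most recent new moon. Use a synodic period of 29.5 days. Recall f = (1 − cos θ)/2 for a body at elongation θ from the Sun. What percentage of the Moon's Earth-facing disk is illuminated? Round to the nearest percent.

86%

Phase angle: θ = 360°·(18.3 d)/(29.5 d) = 223.3°.
With cos θ = (-0.728), the lit fraction is (1 − (-0.728))/2 ≈ 0.864, so 86%.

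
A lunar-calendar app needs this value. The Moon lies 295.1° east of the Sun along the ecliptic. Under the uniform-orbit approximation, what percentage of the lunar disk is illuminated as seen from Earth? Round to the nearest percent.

29%

f = (1 − cos 295.1°)/2 = (1 − 0.424)/2 ≈ 0.288, i.e. 29%.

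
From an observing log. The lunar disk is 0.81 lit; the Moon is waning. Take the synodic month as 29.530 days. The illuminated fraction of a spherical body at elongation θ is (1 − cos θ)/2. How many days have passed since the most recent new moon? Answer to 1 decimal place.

19.0 days

From f = (1 − cos θ)/2: cos θ = 1 − 2×0.81 = -0.620; arccos → 128.3°.
Since the Moon is past full (waning), take the reflex angle: θ = 360° − 128.3° = 231.7°.
That fraction of the synodic month is 231.7/360 × 29.530 d ≈ 19.00 d.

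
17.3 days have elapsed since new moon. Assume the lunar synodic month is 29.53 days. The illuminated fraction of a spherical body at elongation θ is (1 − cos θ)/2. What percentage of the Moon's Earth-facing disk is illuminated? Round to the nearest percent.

93%

Elongation θ = 360° × 17.3/29.53 ≈ 210.9°.
cos 210.9° = (-0.858), so f = (1 − (-0.858))/2 = 0.929, so 93%.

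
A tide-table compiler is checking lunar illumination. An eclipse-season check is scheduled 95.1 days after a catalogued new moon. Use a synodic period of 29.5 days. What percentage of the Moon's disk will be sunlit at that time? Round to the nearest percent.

95.1/29.5 = 3.224 lunations, so 3 complete cycles and 6.60 d into the next.
Elongation θ = 360° × 6.60/29.5 ≈ 80.5°.
cos 80.5° = 0.164, so f = (1 − 0.164)/2 = 0.418, so 42%.

42%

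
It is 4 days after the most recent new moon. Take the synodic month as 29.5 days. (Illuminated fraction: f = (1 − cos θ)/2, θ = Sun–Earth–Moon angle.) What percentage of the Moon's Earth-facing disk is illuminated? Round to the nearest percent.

17%

The Moon has covered 4/29.5 of its cycle, so θ ≈ 360° × 4/29.5 = 48.8°.
Illuminated fraction = (1 − cos 48.8°)/2 = (1 − 0.659)/2 ≈ 0.171, so 17%.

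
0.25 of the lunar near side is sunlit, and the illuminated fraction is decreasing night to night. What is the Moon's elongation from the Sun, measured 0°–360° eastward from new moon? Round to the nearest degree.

300°

cos θ = 1 − 2f = 0.500, giving a principal value of 60.0°.
Since the Moon is past full (waning), take the reflex angle: θ = 360° − 60.0° = 300.0°.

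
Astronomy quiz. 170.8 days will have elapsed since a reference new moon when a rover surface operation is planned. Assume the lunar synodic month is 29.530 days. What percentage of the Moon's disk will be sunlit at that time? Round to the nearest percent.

Reduce mod P: 170.8 − 5×29.530 = 23.15 d into the current lunation.
Elongation θ = 360° × 23.15/29.530 ≈ 282.2°.
Illuminated fraction = (1 − cos 282.2°)/2 = (1 − 0.212)/2 ≈ 0.394, so 39%.

39%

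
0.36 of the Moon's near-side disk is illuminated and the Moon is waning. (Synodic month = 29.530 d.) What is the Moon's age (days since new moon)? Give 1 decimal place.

23.5 days

Invert f = (1 − cos θ)/2 to get cos θ = 1 − 2(0.36) = 0.280, hence θ₀ = arccos 0.280 = 73.7°.
Since the Moon is past full (waning), take the reflex angle: θ = 360° − 73.7° = 286.3°.
That fraction of the synodic month is 286.3/360 × 29.530 d ≈ 23.48 d.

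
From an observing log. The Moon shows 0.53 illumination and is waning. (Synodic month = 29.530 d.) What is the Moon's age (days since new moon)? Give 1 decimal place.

cos θ = 1 − 2f = -0.060, giving a principal value of 93.4°.
Since the Moon is past full (waning), take the reflex angle: θ = 360° − 93.4° = 266.6°.
That fraction of the synodic month is 266.6/360 × 29.530 d ≈ 21.87 d.

21.9 days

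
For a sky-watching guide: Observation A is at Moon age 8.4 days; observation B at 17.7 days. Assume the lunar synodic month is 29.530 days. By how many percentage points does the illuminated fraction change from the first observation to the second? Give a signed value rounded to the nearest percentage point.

First observation: θ = 360°·8.4/29.530 = 102.4°, so f = 0.607.
Second observation: θ = 215.8°, f = 0.906.
Δf = 0.906 − 0.607 = +0.298, i.e. +30 pp.

+30 pp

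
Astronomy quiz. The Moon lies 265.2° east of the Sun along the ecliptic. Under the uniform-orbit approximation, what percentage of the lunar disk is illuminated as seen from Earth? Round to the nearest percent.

f = (1 − cos 265.2°)/2 = (1 − (-0.084))/2 ≈ 0.542, i.e. 54%.

54%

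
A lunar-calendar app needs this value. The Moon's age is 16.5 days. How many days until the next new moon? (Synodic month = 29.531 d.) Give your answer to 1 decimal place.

13.0 days

The next new moon completes the synodic month: 29.531 − 16.5 = 13.031 days.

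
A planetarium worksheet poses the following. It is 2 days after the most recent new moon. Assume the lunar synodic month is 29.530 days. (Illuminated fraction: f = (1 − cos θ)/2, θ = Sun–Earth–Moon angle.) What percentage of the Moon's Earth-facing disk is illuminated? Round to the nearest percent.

The Moon has covered 2/29.530 of its cycle, so θ ≈ 360° × 2/29.530 = 24.4°.
cos 24.4° = 0.911, so f = (1 − 0.911)/2 = 0.045, so 4%.

4%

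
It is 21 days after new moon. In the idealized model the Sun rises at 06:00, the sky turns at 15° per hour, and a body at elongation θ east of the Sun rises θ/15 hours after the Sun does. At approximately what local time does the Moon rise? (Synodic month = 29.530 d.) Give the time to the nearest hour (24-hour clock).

23:00

Phase angle: θ = 360°·(21 d)/(29.530 d) = 256.0°.
At 15° of sky rotation per hour, 256.0° corresponds to a 17.07 h lag.
06:00 + 17.07 h ≈ 23:04 → 23:00 to the nearest hour.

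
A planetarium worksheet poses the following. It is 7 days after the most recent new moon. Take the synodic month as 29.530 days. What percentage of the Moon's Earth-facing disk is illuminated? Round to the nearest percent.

Elongation θ = 360° × 7/29.530 ≈ 85.3°.
Illuminated fraction = (1 − cos 85.3°)/2 = (1 − 0.081)/2 ≈ 0.459, so 46%.

46%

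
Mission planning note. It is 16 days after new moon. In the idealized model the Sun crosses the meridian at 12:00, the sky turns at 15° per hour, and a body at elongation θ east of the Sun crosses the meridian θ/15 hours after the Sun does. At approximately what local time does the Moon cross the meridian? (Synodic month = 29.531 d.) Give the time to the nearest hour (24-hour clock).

Elongation θ = 360° × 16/29.531 ≈ 195.0°.
At 15° of sky rotation per hour, 195.0° corresponds to a 13.00 h lag.
12:00 + 13.00 h ≈ 01:00 → 01:00 to the nearest hour.

01:00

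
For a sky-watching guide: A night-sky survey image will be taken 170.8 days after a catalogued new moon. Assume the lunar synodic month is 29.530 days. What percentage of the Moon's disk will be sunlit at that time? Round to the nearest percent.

39%

Reduce mod P: 170.8 − 5×29.530 = 23.15 d into the current lunation.
Phase angle: θ = 360°·(23.15 d)/(29.530 d) = 282.2°.
Illuminated fraction = (1 − cos 282.2°)/2 = (1 − 0.212)/2 ≈ 0.394, so 39%.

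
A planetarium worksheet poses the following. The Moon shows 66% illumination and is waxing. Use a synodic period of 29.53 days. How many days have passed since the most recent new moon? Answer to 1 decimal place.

8.9 days

Invert f = (1 − cos θ)/2 to get cos θ = 1 − 2(0.66) = -0.320, hence θ₀ = arccos -0.320 = 108.7°.
Before full moon the principal value applies: θ = 108.7°.
That fraction of the synodic month is 108.7/360 × 29.53 d ≈ 8.91 d.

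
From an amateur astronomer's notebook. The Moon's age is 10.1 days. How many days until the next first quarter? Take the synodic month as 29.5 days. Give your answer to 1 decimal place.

First quarter is 0.25 of the way through the cycle: age 0.25 × 29.5 = 7.375 d.
Already past this cycle's first quarter; the next is at 7.375 + 29.5 = 36.875 d, so 36.875 − 10.1 = 26.775 days.

26.8 days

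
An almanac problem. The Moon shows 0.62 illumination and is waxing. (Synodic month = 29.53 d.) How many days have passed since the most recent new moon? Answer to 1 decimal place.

Invert f = (1 − cos θ)/2 to get cos θ = 1 − 2(0.62) = -0.240, hence θ₀ = arccos -0.240 = 103.9°.
The Moon is waxing (0°–180°), so θ = 103.9° directly.
Age = 29.53 × 103.9°/360° ≈ 8.52 days.

8.5 days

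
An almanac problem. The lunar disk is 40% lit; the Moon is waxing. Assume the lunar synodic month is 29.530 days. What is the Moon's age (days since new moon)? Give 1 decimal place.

6.4 days

cos θ = 1 − 2f = 0.200, giving a principal value of 78.5°.
The Moon is waxing (0°–180°), so θ = 78.5° directly.
At 360°/29.530 d per day, 78.5° corresponds to 6.44 days.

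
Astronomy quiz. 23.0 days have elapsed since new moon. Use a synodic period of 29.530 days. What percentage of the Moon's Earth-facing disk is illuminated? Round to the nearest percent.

41%

Phase angle: θ = 360°·(23.0 d)/(29.530 d) = 280.4°.
cos 280.4° = 0.180, so f = (1 − 0.180)/2 = 0.410, so 41%.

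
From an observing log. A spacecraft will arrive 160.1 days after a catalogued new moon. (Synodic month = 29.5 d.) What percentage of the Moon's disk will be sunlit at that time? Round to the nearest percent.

Reduce mod P: 160.1 − 5×29.5 = 12.60 d into the current lunation.
Elongation θ = 360° × 12.60/29.5 ≈ 153.8°.
cos 153.8° = (-0.897), so f = (1 − (-0.897))/2 = 0.948, so 95%.

95%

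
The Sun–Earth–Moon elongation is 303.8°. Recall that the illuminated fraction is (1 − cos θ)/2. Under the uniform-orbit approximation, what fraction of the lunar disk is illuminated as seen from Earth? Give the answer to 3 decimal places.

f = (1 − cos 303.8°)/2 = (1 − 0.556)/2 ≈ 0.222.

0.222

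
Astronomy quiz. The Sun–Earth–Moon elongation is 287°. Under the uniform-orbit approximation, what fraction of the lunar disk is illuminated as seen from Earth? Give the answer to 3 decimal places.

0.354

f = (1 − cos 287°)/2 = (1 − 0.292)/2 ≈ 0.354.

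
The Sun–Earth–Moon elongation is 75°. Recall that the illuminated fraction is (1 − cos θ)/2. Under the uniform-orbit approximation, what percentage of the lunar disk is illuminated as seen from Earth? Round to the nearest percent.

37%

f = (1 − cos 75°)/2 = (1 − 0.259)/2 ≈ 0.371, i.e. 37%.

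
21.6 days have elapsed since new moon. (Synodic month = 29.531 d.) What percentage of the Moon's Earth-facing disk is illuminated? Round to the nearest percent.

Phase angle: θ = 360°·(21.6 d)/(29.531 d) = 263.3°.
Illuminated fraction = (1 − cos 263.3°)/2 = (1 − (-0.116))/2 ≈ 0.558, so 56%.

56%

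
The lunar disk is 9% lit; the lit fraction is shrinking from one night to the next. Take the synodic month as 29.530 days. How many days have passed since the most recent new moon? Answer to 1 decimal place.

26.7 days

Invert f = (1 − cos θ)/2 to get cos θ = 1 − 2(0.09) = 0.820, hence θ₀ = arccos 0.820 = 34.9°.
A waning Moon lies in 180°–360°, so θ = 360° − 34.9° = 325.1°.
At 360°/29.530 d per day, 325.1° corresponds to 26.67 days.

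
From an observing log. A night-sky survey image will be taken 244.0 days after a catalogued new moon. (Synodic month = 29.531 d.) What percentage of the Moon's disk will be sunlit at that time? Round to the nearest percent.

54%

244.0 d spans 8 complete synodic months (8 × 29.531 = 236.25 d) plus 7.75 d.
Elongation θ = 360° × 7.75/29.531 ≈ 94.5°.
Illuminated fraction = (1 − cos 94.5°)/2 = (1 − (-0.078))/2 ≈ 0.539, so 54%.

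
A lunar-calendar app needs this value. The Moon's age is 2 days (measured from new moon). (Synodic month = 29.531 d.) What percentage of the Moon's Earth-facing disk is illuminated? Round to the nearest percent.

4%

The Moon has covered 2/29.531 of its cycle, so θ ≈ 360° × 2/29.531 = 24.4°.
With cos θ = 0.911, the lit fraction is (1 − 0.911)/2 ≈ 0.045, so 4%.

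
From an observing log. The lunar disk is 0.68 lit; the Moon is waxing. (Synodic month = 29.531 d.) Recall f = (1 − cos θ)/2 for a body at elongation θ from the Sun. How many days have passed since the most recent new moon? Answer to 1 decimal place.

From f = (1 − cos θ)/2: cos θ = 1 − 2×0.68 = -0.360; arccos → 111.1°.
The Moon is waxing (0°–180°), so θ = 111.1° directly.
That fraction of the synodic month is 111.1/360 × 29.531 d ≈ 9.11 d.

9.1 days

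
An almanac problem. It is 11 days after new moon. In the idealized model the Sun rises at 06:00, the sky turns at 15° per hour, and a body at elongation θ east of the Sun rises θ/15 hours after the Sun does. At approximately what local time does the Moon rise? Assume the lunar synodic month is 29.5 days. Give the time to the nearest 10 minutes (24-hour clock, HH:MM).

15:00

The Moon has covered 11/29.5 of its cycle, so θ ≈ 360° × 11/29.5 = 134.2°.
Delay after the Sun = 134.2° / (15°/h) ≈ 8.95 h.
06:00 + 8.949 h ≈ 14:57 → 15:00 to the nearest ten minutes.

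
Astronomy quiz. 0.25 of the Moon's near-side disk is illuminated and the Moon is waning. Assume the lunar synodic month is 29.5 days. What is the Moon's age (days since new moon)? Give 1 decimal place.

cos θ = 1 − 2f = 0.500, giving a principal value of 60.0°.
A waning Moon lies in 180°–360°, so θ = 360° − 60.0° = 300.0°.
Age = 29.5 × 300.0°/360° ≈ 24.58 days.

24.6 days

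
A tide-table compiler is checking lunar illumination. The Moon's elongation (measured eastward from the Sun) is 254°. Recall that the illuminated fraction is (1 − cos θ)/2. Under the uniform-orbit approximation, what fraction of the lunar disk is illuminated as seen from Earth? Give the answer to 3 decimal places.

f = (1 − cos 254°)/2 = (1 − (-0.276))/2 ≈ 0.638.

0.638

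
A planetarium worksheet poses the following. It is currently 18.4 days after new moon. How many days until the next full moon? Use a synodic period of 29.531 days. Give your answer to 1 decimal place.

Full moon is 0.5 of the way through the cycle: age 0.5 × 29.531 = 14.765 d.
Already past this cycle's full moon; the next is at 14.765 + 29.531 = 44.296 d, so 44.296 − 18.4 = 25.896 days.

25.9 days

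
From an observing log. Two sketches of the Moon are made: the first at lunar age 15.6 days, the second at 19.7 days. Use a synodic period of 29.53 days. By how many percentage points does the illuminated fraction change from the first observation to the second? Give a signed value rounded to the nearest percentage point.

-24 pp

First observation: θ = 360°·15.6/29.53 = 190.2°, so f = 0.992.
Second observation: θ = 240.2°, f = 0.749.
Δf = 0.749 − 0.992 = -0.243, i.e. -24 pp.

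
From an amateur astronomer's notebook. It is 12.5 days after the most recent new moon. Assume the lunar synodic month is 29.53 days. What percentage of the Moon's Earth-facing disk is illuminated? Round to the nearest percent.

Elongation θ = 360° × 12.5/29.53 ≈ 152.4°.
Illuminated fraction = (1 − cos 152.4°)/2 = (1 − (-0.886))/2 ≈ 0.943, so 94%.

94%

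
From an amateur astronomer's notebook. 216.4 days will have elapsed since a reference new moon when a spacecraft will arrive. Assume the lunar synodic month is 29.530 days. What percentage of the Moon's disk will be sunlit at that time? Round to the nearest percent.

216.4/29.530 = 7.328 lunations, so 7 complete cycles and 9.69 d into the next.
Phase angle: θ = 360°·(9.69 d)/(29.530 d) = 118.1°.
With cos θ = (-0.471), the lit fraction is (1 − (-0.471))/2 ≈ 0.736, so 74%.

74%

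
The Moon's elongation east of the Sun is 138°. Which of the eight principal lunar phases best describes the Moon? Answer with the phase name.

138° lies in the waxing gibbous sector of the 8-phase cycle.

waxing gibbous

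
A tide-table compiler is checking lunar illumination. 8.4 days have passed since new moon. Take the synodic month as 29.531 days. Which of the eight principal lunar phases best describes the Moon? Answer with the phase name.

first quarter

θ ≈ 360° × 8.4/29.531 = 102°, which falls in the first quarter sector.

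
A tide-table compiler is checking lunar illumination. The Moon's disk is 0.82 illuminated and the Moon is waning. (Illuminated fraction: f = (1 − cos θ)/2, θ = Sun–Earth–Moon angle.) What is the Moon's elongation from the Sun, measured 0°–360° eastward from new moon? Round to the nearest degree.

230°

From f = (1 − cos θ)/2: cos θ = 1 − 2×0.82 = -0.640; arccos → 129.8°.
Waning ⇒ past full, so θ = 360° − 129.8° = 230.2°.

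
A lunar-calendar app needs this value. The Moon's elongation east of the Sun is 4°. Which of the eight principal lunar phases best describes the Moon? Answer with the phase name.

The new moon sector spans roughly -22°–22°; 4° falls inside it.

new moon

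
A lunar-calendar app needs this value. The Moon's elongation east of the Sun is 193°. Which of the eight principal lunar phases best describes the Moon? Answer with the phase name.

193° lies in the full moon sector of the 8-phase cycle.

full moon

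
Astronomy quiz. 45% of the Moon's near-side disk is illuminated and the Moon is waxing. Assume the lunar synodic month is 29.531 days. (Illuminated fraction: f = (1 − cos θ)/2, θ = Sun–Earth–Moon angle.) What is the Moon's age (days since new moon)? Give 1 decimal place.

Invert f = (1 − cos θ)/2 to get cos θ = 1 − 2(0.45) = 0.100, hence θ₀ = arccos 0.100 = 84.3°.
Before full moon the principal value applies: θ = 84.3°.
That fraction of the synodic month is 84.3/360 × 29.531 d ≈ 6.91 d.

6.9 days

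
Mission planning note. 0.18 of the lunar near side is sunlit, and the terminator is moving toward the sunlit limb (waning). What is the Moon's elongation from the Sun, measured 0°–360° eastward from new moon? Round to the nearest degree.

From f = (1 − cos θ)/2: cos θ = 1 − 2×0.18 = 0.640; arccos → 50.2°.
Waning ⇒ past full, so θ = 360° − 50.2° = 309.8°.

310°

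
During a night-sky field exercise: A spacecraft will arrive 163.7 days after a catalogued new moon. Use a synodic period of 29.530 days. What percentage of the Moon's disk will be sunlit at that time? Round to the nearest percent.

Reduce mod P: 163.7 − 5×29.530 = 16.05 d into the current lunation.
Elongation θ = 360° × 16.05/29.530 ≈ 195.7°.
With cos θ = (-0.963), the lit fraction is (1 − (-0.963))/2 ≈ 0.981, so 98%.

98%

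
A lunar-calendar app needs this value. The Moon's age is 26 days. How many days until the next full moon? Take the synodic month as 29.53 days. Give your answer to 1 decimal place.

Full moon occurs at elongation 180°, i.e. at age 29.53 × 180/360 = 14.765 d.
Already past this cycle's full moon; the next is at 14.765 + 29.53 = 44.295 d, so 44.295 − 26 = 18.295 days.

18.3 days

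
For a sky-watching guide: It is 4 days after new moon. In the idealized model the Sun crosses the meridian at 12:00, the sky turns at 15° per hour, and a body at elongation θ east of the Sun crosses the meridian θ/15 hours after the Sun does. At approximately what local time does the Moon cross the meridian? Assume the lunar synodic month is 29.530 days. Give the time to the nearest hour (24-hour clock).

Phase angle: θ = 360°·(4 d)/(29.530 d) = 48.8°.
Delay after the Sun = 48.8° / (15°/h) ≈ 3.25 h.
12:00 + 3.25 h ≈ 15:15 → 15:00 to the nearest hour.

15:00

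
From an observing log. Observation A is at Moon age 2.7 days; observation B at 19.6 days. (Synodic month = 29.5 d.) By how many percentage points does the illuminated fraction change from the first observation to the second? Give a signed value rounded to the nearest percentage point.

First observation: θ = 360°·2.7/29.5 = 32.9°, so f = 0.080.
Second observation: θ = 239.2°, f = 0.756.
Δf = 0.756 − 0.080 = +0.676, i.e. +68 pp.

+68 pp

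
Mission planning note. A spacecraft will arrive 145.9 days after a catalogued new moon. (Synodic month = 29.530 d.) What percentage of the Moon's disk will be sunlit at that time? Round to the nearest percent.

3%

145.9 d spans 4 complete synodic months (4 × 29.530 = 118.12 d) plus 27.78 d.
The Moon has covered 27.78/29.530 of its cycle, so θ ≈ 360° × 27.78/29.530 = 338.7°.
With cos θ = 0.931, the lit fraction is (1 − 0.931)/2 ≈ 0.034, so 3%.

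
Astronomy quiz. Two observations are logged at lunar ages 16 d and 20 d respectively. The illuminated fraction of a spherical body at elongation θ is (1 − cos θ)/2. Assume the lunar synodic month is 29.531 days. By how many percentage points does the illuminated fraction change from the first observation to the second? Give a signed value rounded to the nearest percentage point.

First observation: θ = 360°·16/29.531 = 195.0°, so f = 0.983.
Second observation: θ = 243.8°, f = 0.721.
Δf = 0.721 − 0.983 = -0.262, i.e. -26 pp.

-26 percentage points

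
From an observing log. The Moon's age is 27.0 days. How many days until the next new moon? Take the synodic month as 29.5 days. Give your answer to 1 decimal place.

2.5 days

One full lunation from the last new moon is 29.5 d; remaining = 29.5 − 27.0 = 2.500 d.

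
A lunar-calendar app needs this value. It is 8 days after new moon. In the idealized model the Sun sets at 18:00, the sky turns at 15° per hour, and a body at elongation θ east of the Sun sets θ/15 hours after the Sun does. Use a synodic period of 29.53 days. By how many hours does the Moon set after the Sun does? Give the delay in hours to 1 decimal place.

6.5 h

Phase angle: θ = 360°·(8 d)/(29.53 d) = 97.5°.
At 15° of sky rotation per hour, 97.5° corresponds to a 6.50 h lag.
So the Moon sets 6.50 h after the Sun.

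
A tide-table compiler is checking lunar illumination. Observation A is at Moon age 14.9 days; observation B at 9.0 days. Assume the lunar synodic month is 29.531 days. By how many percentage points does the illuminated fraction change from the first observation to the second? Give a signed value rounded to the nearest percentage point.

-33 percentage points

First observation: θ = 360°·14.9/29.531 = 181.6°, so f = 1.000.
Second observation: θ = 109.7°, f = 0.669.
Δf = 0.669 − 1.000 = -0.331, i.e. -33 pp.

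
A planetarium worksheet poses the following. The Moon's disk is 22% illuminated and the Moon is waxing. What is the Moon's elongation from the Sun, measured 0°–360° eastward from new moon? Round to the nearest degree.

Invert f = (1 − cos θ)/2 to get cos θ = 1 − 2(0.22) = 0.560, hence θ₀ = arccos 0.560 = 55.9°.
Before full moon the principal value applies: θ = 55.9°.

56°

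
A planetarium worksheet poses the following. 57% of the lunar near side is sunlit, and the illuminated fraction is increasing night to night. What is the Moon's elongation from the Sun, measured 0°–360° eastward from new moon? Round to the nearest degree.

cos θ = 1 − 2f = -0.140, giving a principal value of 98.0°.
Before full moon the principal value applies: θ = 98.0°.

98°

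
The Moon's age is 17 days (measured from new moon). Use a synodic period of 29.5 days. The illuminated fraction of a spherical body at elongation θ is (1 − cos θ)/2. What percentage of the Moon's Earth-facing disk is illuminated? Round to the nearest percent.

Phase angle: θ = 360°·(17 d)/(29.5 d) = 207.5°.
With cos θ = (-0.887), the lit fraction is (1 − (-0.887))/2 ≈ 0.944, so 94%.

94%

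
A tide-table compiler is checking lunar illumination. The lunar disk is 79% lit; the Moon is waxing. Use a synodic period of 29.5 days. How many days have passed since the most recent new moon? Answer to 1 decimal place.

10.3 days

cos θ = 1 − 2f = -0.580, giving a principal value of 125.5°.
Before full moon the principal value applies: θ = 125.5°.
Age = 29.5 × 125.5°/360° ≈ 10.28 days.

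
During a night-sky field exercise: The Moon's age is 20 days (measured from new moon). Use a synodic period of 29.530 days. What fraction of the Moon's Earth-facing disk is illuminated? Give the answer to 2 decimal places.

Elongation θ = 360° × 20/29.530 ≈ 243.8°.
cos 243.8° = (-0.441), so f = (1 − (-0.441))/2 = 0.721.

0.72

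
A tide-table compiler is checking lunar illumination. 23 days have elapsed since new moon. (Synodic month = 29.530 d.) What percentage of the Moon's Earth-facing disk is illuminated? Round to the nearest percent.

41%

The Moon has covered 23/29.530 of its cycle, so θ ≈ 360° × 23/29.530 = 280.4°.
Illuminated fraction = (1 − cos 280.4°)/2 = (1 − 0.180)/2 ≈ 0.410, so 41%.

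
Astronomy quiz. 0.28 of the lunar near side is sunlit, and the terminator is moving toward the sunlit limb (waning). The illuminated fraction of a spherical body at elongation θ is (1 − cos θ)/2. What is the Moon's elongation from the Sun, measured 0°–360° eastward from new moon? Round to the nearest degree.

296°

Invert f = (1 − cos θ)/2 to get cos θ = 1 − 2(0.28) = 0.440, hence θ₀ = arccos 0.440 = 63.9°.
Waning ⇒ past full, so θ = 360° − 63.9° = 296.1°.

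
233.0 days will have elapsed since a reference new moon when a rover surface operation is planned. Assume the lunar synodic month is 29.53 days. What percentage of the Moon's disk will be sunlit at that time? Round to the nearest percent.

11%

Reduce mod P: 233.0 − 7×29.53 = 26.29 d into the current lunation.
The Moon has covered 26.29/29.53 of its cycle, so θ ≈ 360° × 26.29/29.53 = 320.5°.
Illuminated fraction = (1 − cos 320.5°)/2 = (1 − 0.772)/2 ≈ 0.114, so 11%.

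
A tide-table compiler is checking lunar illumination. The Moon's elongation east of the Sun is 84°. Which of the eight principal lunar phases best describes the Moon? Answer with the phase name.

first quarter

The first quarter sector spans roughly 68°–112°; 84° falls inside it.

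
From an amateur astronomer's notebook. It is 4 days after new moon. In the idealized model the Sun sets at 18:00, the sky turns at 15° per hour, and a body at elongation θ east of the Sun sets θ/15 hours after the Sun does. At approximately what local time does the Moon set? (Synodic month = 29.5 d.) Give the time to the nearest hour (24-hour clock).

The Moon has covered 4/29.5 of its cycle, so θ ≈ 360° × 4/29.5 = 48.8°.
At 15° of sky rotation per hour, 48.8° corresponds to a 3.25 h lag.
18:00 + 3.25 h ≈ 21:15 → 21:00 to the nearest hour.

21:00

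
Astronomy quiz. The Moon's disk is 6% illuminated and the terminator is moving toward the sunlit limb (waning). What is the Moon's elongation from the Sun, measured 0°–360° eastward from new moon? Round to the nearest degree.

cos θ = 1 − 2f = 0.880, giving a principal value of 28.4°.
Since the Moon is past full (waning), take the reflex angle: θ = 360° − 28.4° = 331.6°.

332°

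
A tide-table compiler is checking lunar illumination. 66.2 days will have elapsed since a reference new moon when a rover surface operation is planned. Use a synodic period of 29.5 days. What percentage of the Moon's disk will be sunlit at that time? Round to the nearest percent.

48%

66.2/29.5 = 2.244 lunations, so 2 complete cycles and 7.20 d into the next.
Phase angle: θ = 360°·(7.20 d)/(29.5 d) = 87.9°.
Illuminated fraction = (1 − cos 87.9°)/2 = (1 − 0.037)/2 ≈ 0.481, so 48%.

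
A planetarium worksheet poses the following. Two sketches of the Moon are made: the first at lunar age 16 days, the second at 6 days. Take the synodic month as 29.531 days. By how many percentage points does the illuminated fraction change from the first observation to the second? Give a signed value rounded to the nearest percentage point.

-63 pp

θ₁ = 360° × 16/29.531 = 195.0°, f₁ = (1 − cos θ₁)/2 = 0.983.
θ₂ = 360° × 6/29.531 = 73.1°, f₂ = (1 − cos θ₂)/2 = 0.355.
Change = f₂ − f₁ = -0.628 → -63 percentage points.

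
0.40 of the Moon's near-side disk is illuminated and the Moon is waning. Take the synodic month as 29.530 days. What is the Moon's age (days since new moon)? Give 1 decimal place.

23.1 days

Invert f = (1 − cos θ)/2 to get cos θ = 1 − 2(0.40) = 0.200, hence θ₀ = arccos 0.200 = 78.5°.
Since the Moon is past full (waning), take the reflex angle: θ = 360° − 78.5° = 281.5°.
Age = 29.530 × 281.5°/360° ≈ 23.09 days.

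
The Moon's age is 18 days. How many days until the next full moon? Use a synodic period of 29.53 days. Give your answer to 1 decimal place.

Full moon occurs at elongation 180°, i.e. at age 29.53 × 180/360 = 14.765 d.
Already past this cycle's full moon; the next is at 14.765 + 29.53 = 44.295 d, so 44.295 − 18 = 26.295 days.

26.3 days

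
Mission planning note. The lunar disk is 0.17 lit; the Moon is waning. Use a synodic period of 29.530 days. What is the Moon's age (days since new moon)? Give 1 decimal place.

From f = (1 − cos θ)/2: cos θ = 1 − 2×0.17 = 0.660; arccos → 48.7°.
Waning ⇒ past full, so θ = 360° − 48.7° = 311.3°.
Age = 29.530 × 311.3°/360° ≈ 25.54 days.

25.5 days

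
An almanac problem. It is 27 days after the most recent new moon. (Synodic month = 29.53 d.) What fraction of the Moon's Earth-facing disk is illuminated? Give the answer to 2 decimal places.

Elongation θ = 360° × 27/29.53 ≈ 329.2°.
Illuminated fraction = (1 − cos 329.2°)/2 = (1 − 0.859)/2 ≈ 0.071.

0.07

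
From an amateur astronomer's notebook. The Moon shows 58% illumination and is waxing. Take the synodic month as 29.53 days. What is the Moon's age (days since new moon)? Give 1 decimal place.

From f = (1 − cos θ)/2: cos θ = 1 − 2×0.58 = -0.160; arccos → 99.2°.
Before full moon the principal value applies: θ = 99.2°.
That fraction of the synodic month is 99.2/360 × 29.53 d ≈ 8.14 d.

8.1 days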